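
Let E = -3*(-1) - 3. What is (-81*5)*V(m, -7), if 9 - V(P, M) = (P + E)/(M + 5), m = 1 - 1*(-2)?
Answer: -8505/2 ≈ -4252.5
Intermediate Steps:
m = 3 (m = 1 + 2 = 3)
E = 0 (E = 3 - 3 = 0)
V(P, M) = 9 - P/(5 + M) (V(P, M) = 9 - (P + 0)/(M + 5) = 9 - P/(5 + M))
(-81*5)*V(m, -7) = (-81*5)*((45 - 1*3 + 9*(-7))/(5 - 7)) = -405*(45 - 3 - 63)/(-2) = -(-405)*(-21)/2 = -405*21/2 = -8505/2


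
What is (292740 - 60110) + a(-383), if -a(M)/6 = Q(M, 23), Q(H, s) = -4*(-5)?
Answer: 232510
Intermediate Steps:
Q(H, s) = 20
a(M) = -120 (a(M) = -6*20 = -120)
(292740 - 60110) + a(-383) = (292740 - 60110) - 120 = 232630 - 120 = 232510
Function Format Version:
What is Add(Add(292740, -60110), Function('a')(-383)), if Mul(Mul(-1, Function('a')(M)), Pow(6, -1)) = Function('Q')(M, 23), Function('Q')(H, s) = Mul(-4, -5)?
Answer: 232510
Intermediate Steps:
Function('Q')(H, s) = 20
Function('a')(M) = -120 (Function('a')(M) = Mul(-6, 20) = -120)
Add(Add(292740, -60110), Function('a')(-383)) = Add(Add(292740, -60110), -120) = Add(232630, -120) = 232510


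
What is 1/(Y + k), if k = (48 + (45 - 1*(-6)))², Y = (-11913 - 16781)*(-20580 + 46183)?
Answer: -1/734642681 ≈ -1.3612e-9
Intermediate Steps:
Y = -734652482 (Y = -28694*25603 = -734652482)
k = 9801 (k = (48 + (45 + 6))² = (48 + 51)² = 99² = 9801)
1/(Y + k) = 1/(-734652482 + 9801) = 1/(-734642681) = -1/734642681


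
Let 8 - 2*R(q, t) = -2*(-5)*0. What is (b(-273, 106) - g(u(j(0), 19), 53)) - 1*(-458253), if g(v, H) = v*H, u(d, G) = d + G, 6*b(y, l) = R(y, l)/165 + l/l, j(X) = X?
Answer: 452673709/990 ≈ 4.5725e+5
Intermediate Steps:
R(q, t) = 4 (R(q, t) = 4 - (-2*(-5))*0/2 = 4 - 5*0 = 4 - ½*0 = 4 + 0 = 4)
b(y, l) = 169/990 (b(y, l) = (4/165 + l/l)/6 = (4*(1/165) + 1)/6 = (4/165 + 1)/6 = (⅙)*(169/165) = 169/990)
u(d, G) = G + d
g(v, H) = H*v
(b(-273, 106) - g(u(j(0), 19), 53)) - 1*(-458253) = (169/990 - 53*(19 + 0)) - 1*(-458253) = (169/990 - 53*19) + 458253 = (169/990 - 1*1007) + 458253 = (169/990 - 1007) + 458253 = -996761/990 + 458253 = 452673709/990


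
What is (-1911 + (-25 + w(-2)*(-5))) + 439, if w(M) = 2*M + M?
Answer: -1467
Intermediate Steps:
w(M) = 3*M
(-1911 + (-25 + w(-2)*(-5))) + 439 = (-1911 + (-25 + (3*(-2))*(-5))) + 439 = (-1911 + (-25 - 6*(-5))) + 439 = (-1911 + (-25 + 30)) + 439 = (-1911 + 5) + 439 = -1906 + 439 = -1467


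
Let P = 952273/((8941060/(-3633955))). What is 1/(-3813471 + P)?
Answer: -1788212/7511398049795 ≈ -2.3807e-7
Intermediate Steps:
P = -692103445943/1788212 (P = 952273/((8941060*(-1/3633955))) = 952273/(-1788212/726791) = 952273*(-726791/1788212) = -692103445943/1788212 ≈ -3.8704e+5)
1/(-3813471 + P) = 1/(-3813471 - 692103445943/1788212) = 1/(-7511398049795/1788212) = -1788212/7511398049795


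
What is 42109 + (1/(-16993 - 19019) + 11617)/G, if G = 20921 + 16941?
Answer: 57415464810899/1363486344 ≈ 42109.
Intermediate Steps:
G = 37862
42109 + (1/(-16993 - 19019) + 11617)/G = 42109 + (1/(-16993 - 19019) + 11617)/37862 = 42109 + (1/(-36012) + 11617)*(1/37862) = 42109 + (-1/36012 + 11617)*(1/37862) = 42109 + (418351403/36012)*(1/37862) = 42109 + 418351403/1363486344 = 57415464810899/1363486344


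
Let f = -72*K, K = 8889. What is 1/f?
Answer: -1/640008 ≈ -1.5625e-6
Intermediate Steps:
f = -640008 (f = -72*8889 = -640008)
1/f = 1/(-640008) = -1/640008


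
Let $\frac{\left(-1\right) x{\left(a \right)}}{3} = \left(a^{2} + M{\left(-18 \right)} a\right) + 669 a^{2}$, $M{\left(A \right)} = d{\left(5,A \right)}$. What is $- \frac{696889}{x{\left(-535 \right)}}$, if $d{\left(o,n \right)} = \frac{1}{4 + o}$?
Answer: $\frac{2090667}{1725936215} \approx 0.0012113$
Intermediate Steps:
$M{\left(A \right)} = \frac{1}{9}$ ($M{\left(A \right)} = \frac{1}{4 + 5} = \frac{1}{9}$)
$x{\left(a \right)} = - 2010 a^{2} - \frac{a}{3}$ ($x{\left(a \right)} = - 3 \left(\left(a^{2} + \frac{a}{9}\right) + 669 a^{2}\right) = - 3 \left(670 a^{2} + \frac{a}{9}\right) = - 2010 a^{2} - \frac{a}{3}$)
$- \frac{696889}{x{\left(-535 \right)}} = - \frac{696889}{\left(- \frac{1}{3}\right) \left(-535\right) \left(1 + 6030 \left(-535\right)\right)} = - \frac{696889}{\left(- \frac{1}{3}\right) \left(-535\right) \left(1 - 3226050\right)} = - \frac{696889}{\left(- \frac{1}{3}\right) \left(-535\right) \left(-3226049\right)} = - \frac{696889}{- \frac{1725936215}{3}} = \left(-696889\right) \left(- \frac{3}{1725936215}\right) = \frac{2090667}{1725936215}$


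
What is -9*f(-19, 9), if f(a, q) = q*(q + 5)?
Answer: -1134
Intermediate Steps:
f(a, q) = q*(5 + q)
-9*f(-19, 9) = -81*(5 + 9) = -81*14 = -9*126 = -1134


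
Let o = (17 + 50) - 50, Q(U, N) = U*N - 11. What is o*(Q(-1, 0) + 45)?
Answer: 578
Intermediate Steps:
Q(U, N) = -11 + N*U (Q(U, N) = N*U - 11 = -11 + N*U)
o = 17 (o = 67 - 50 = 17)
o*(Q(-1, 0) + 45) = 17*((-11 + 0*(-1)) + 45) = 17*((-11 + 0) + 45) = 17*(-11 + 45) = 17*34 = 578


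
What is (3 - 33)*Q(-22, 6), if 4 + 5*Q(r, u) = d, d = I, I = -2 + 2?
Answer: 24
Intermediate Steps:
I = 0
d = 0
Q(r, u) = -⅘ (Q(r, u) = -⅘ + (⅕)*0 = -⅘ + 0 = -⅘)
(3 - 33)*Q(-22, 6) = (3 - 33)*(-⅘) = -30*(-⅘) = 24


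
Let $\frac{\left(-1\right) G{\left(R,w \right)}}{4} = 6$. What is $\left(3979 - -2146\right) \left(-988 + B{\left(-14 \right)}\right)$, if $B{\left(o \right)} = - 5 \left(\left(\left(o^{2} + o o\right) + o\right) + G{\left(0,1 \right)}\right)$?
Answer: $-16892750$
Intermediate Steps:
$G{\left(R,w \right)} = -24$ ($G{\left(R,w \right)} = \left(-4\right) 6 = -24$)
$B{\left(o \right)} = 120 - 10 o^{2} - 5 o$ ($B{\left(o \right)} = - 5 \left(\left(\left(o^{2} + o o\right) + o\right) - 24\right) = - 5 \left(\left(\left(o^{2} + o^{2}\right) + o\right) - 24\right) = - 5 \left(\left(2 o^{2} + o\right) - 24\right) = - 5 \left(\left(o + 2 o^{2}\right) - 24\right) = - 5 \left(-24 + o + 2 o^{2}\right) = 120 - 10 o^{2} - 5 o$)
$\left(3979 - -2146\right) \left(-988 + B{\left(-14 \right)}\right) = \left(3979 - -2146\right) \left(-988 - \left(-190 + 1960\right)\right) = \left(3979 + 2146\right) \left(-988 + \left(120 - 1960 + 70\right)\right) = 6125 \left(-988 + \left(120 - 1960 + 70\right)\right) = 6125 \left(-988 - 1770\right) = 6125 \left(-2758\right) = -16892750$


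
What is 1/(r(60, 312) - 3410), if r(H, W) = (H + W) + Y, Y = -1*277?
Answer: -1/3315 ≈ -0.00030166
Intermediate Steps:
Y = -277
r(H, W) = -277 + H + W (r(H, W) = (H + W) - 277 = -277 + H + W)
1/(r(60, 312) - 3410) = 1/((-277 + 60 + 312) - 3410) = 1/(95 - 3410) = 1/(-3315) = -1/3315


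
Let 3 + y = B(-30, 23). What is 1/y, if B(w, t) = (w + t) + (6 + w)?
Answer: -1/34 ≈ -0.029412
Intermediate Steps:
B(w, t) = 6 + t + 2*w (B(w, t) = (t + w) + (6 + w) = 6 + t + 2*w)
y = -34 (y = -3 + (6 + 23 + 2*(-30)) = -3 + (6 + 23 - 60) = -3 - 31 = -34)
1/y = 1/(-34) = -1/34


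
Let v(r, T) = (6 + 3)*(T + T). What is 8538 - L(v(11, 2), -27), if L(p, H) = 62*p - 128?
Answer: 6434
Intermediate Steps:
v(r, T) = 18*T (v(r, T) = 9*(2*T) = 18*T)
L(p, H) = -128 + 62*p
8538 - L(v(11, 2), -27) = 8538 - (-128 + 62*(18*2)) = 8538 - (-128 + 62*36) = 8538 - (-128 + 2232) = 8538 - 1*2104 = 8538 - 2104 = 6434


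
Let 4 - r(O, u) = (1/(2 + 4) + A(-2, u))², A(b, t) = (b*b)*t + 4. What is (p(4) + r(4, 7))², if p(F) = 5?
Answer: 1363455625/1296 ≈ 1.0520e+6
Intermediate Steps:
A(b, t) = 4 + t*b² (A(b, t) = b²*t + 4 = t*b² + 4 = 4 + t*b²)
r(O, u) = 4 - (25/6 + 4*u)² (r(O, u) = 4 - (1/(2 + 4) + (4 + u*(-2)²))² = 4 - (1/6 + (4 + u*4))² = 4 - (⅙ + (4 + 4*u))² = 4 - (25/6 + 4*u)²)
(p(4) + r(4, 7))² = (5 + (4 - (25 + 24*7)²/36))² = (5 + (4 - (25 + 168)²/36))² = (5 + (4 - 1/36*193²))² = (5 + (4 - 1/36*37249))² = (5 + (4 - 37249/36))² = (5 - 37105/36)² = (-36925/36)² = 1363455625/1296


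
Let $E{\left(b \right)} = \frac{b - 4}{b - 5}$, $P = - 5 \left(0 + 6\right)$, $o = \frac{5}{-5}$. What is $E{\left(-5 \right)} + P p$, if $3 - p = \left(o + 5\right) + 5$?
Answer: $\frac{1809}{10} \approx 180.9$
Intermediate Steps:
$o = -1$ ($o = 5 \left(- \frac{1}{5}\right) = -1$)
$p = -6$ ($p = 3 - \left(\left(-1 + 5\right) + 5\right) = 3 - \left(4 + 5\right) = 3 - 9 = -6$)
$P = -30$ ($P = \left(-5\right) 6 = -30$)
$E{\left(b \right)} = \frac{-4 + b}{-5 + b}$
$E{\left(-5 \right)} + P p = \frac{-4 - 5}{-5 - 5} - -180 = \frac{1}{-10} \left(-9\right) + 180 = \left(- \frac{1}{10}\right) \left(-9\right) + 180 = \frac{9}{10} + 180 = \frac{1809}{10}$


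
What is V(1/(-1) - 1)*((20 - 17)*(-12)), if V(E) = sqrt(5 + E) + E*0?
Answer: -36*sqrt(3) ≈ -62.354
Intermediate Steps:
V(E) = sqrt(5 + E) (V(E) = sqrt(5 + E) + 0 = sqrt(5 + E))
V(1/(-1) - 1)*((20 - 17)*(-12)) = sqrt(5 + (1/(-1) - 1))*((20 - 17)*(-12)) = sqrt(5 + (-1 - 1))*(3*(-12)) = sqrt(5 - 2)*(-36) = sqrt(3)*(-36) = -36*sqrt(3)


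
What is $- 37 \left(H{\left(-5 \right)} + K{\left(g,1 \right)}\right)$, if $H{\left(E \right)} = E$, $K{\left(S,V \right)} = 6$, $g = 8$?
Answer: $-37$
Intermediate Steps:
$- 37 \left(H{\left(-5 \right)} + K{\left(g,1 \right)}\right) = - 37 \left(-5 + 6\right) = \left(-37\right) 1 = -37$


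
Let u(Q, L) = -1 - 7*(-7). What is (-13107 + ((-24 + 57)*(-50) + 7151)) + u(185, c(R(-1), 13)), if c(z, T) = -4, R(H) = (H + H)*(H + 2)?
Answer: -7558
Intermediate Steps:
R(H) = 2*H*(2 + H) (R(H) = (2*H)*(2 + H) = 2*H*(2 + H))
u(Q, L) = 48 (u(Q, L) = -1 + 49 = 48)
(-13107 + ((-24 + 57)*(-50) + 7151)) + u(185, c(R(-1), 13)) = (-13107 + ((-24 + 57)*(-50) + 7151)) + 48 = (-13107 + (33*(-50) + 7151)) + 48 = (-13107 + (-1650 + 7151)) + 48 = (-13107 + 5501) + 48 = -7606 + 48 = -7558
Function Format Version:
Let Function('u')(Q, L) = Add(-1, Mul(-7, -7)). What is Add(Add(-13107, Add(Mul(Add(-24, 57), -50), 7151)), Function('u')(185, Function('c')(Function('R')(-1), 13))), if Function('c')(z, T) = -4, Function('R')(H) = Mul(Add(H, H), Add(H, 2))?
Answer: -7558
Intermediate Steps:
Function('R')(H) = Mul(2, H, Add(2, H)) (Function('R')(H) = Mul(Mul(2, H), Add(2, H)) = Mul(2, H, Add(2, H)))
Function('u')(Q, L) = 48 (Function('u')(Q, L) = Add(-1, 49) = 48)
Add(Add(-13107, Add(Mul(Add(-24, 57), -50), 7151)), Function('u')(185, Function('c')(Function('R')(-1), 13))) = Add(Add(-13107, Add(Mul(Add(-24, 57), -50), 7151)), 48) = Add(Add(-13107, Add(Mul(33, -50), 7151)), 48) = Add(Add(-13107, Add(-1650, 7151)), 48) = Add(Add(-13107, 5501), 48) = Add(-7606, 48) = -7558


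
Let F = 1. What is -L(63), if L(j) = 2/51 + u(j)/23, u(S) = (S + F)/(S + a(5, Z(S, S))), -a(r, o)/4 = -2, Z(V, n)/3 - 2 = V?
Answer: -6530/83283 ≈ -0.078407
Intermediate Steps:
Z(V, n) = 6 + 3*V
a(r, o) = 8 (a(r, o) = -4*(-2) = 8)
u(S) = (1 + S)/(8 + S) (u(S) = (S + 1)/(S + 8) = (1 + S)/(8 + S))
L(j) = 2/51 + (1 + j)/(23*(8 + j)) (L(j) = 2/51 + ((1 + j)/(8 + j))/23 = 2*(1/51) + ((1 + j)/(8 + j))*(1/23) = 2/51 + (1 + j)/(23*(8 + j)))
-L(63) = -(419 + 97*63)/(1173*(8 + 63)) = -(419 + 6111)/(1173*71) = -6530/(1173*71) = -1*6530/83283 = -6530/83283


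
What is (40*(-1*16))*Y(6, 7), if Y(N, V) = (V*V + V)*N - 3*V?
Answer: -201600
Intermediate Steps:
Y(N, V) = -3*V + N*(V + V**2) (Y(N, V) = (V**2 + V)*N - 3*V = (V + V**2)*N - 3*V = N*(V + V**2) - 3*V = -3*V + N*(V + V**2))
(40*(-1*16))*Y(6, 7) = (40*(-1*16))*(7*(-3 + 6 + 6*7)) = (40*(-16))*(7*(-3 + 6 + 42)) = -4480*45 = -640*315 = -201600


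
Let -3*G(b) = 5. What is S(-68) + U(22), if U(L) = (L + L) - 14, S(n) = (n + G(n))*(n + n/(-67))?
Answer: 314674/67 ≈ 4696.6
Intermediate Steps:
G(b) = -5/3 (G(b) = -1/3*5 = -5/3)
S(n) = 66*n*(-5/3 + n)/67 (S(n) = (n - 5/3)*(n + n/(-67)) = (-5/3 + n)*(n + n*(-1/67)) = (-5/3 + n)*(n - n/67) = (-5/3 + n)*(66*n/67) = 66*n*(-5/3 + n)/67)
U(L) = -14 + 2*L (U(L) = 2*L - 14 = -14 + 2*L)
S(-68) + U(22) = (22/67)*(-68)*(-5 + 3*(-68)) + (-14 + 2*22) = (22/67)*(-68)*(-5 - 204) + (-14 + 44) = (22/67)*(-68)*(-209) + 30 = 312664/67 + 30 = 314674/67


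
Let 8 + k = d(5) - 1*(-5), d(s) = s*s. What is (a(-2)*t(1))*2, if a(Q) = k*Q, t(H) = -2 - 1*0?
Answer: 176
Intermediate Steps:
d(s) = s²
t(H) = -2 (t(H) = -2 + 0 = -2)
k = 22 (k = -8 + (5² - 1*(-5)) = -8 + (25 + 5) = -8 + 30 = 22)
a(Q) = 22*Q
(a(-2)*t(1))*2 = ((22*(-2))*(-2))*2 = -44*(-2)*2 = 88*2 = 176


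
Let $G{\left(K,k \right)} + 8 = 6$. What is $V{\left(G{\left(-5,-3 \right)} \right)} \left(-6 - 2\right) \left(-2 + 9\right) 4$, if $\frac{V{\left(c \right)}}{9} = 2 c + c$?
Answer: $12096$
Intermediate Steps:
$G{\left(K,k \right)} = -2$ ($G{\left(K,k \right)} = -8 + 6 = -2$)
$V{\left(c \right)} = 27 c$ ($V{\left(c \right)} = 9 \left(2 c + c\right) = 9 \cdot 3 c = 27 c$)
$V{\left(G{\left(-5,-3 \right)} \right)} \left(-6 - 2\right) \left(-2 + 9\right) 4 = 27 \left(-2\right) \left(-6 - 2\right) \left(-2 + 9\right) 4 = - 54 \left(\left(-8\right) 7\right) 4 = \left(-54\right) \left(-56\right) 4 = 3024 \cdot 4 = 12096$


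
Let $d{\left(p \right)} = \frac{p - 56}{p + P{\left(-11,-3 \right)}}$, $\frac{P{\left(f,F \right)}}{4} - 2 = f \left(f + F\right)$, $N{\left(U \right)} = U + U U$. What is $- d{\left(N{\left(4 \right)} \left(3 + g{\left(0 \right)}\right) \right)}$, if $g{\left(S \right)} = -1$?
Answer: $\frac{2}{83} \approx 0.024096$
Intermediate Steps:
$N{\left(U \right)} = U + U^{2}$
$P{\left(f,F \right)} = 8 + 4 f \left(F + f\right)$ ($P{\left(f,F \right)} = 8 + 4 f \left(f + F\right) = 8 + 4 f \left(F + f\right)$)
$d{\left(p \right)} = \frac{-56 + p}{624 + p}$ ($d{\left(p \right)} = \frac{p - 56}{p + \left(8 + 4 \left(-11\right)^{2} + 4 \left(-3\right) \left(-11\right)\right)} = \frac{-56 + p}{p + \left(8 + 4 \cdot 121 + 132\right)} = \frac{-56 + p}{p + \left(8 + 484 + 132\right)} = \frac{-56 + p}{p + 624} = \frac{-56 + p}{624 + p}$)
$- d{\left(N{\left(4 \right)} \left(3 + g{\left(0 \right)}\right) \right)} = - \frac{-56 + 4 \left(1 + 4\right) \left(3 - 1\right)}{624 + 4 \left(1 + 4\right) \left(3 - 1\right)} = - \frac{-56 + 4 \cdot 5 \cdot 2}{624 + 4 \cdot 5 \cdot 2} = - \frac{-56 + 20 \cdot 2}{624 + 20 \cdot 2} = - \frac{-56 + 40}{624 + 40} = - \frac{-16}{664} = \left(-1\right) \left(- \frac{2}{83}\right) = \frac{2}{83}$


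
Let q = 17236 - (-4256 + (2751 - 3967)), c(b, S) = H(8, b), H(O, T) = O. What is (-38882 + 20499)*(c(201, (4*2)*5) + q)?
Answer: -417588228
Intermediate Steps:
c(b, S) = 8
q = 22708 (q = 17236 - (-4256 - 1216) = 17236 - 1*(-5472) = 17236 + 5472 = 22708)
(-38882 + 20499)*(c(201, (4*2)*5) + q) = (-38882 + 20499)*(8 + 22708) = -18383*22716 = -417588228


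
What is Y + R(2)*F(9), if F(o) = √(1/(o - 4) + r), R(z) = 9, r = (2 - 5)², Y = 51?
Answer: 51 + 9*√230/5 ≈ 78.298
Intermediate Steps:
r = 9 (r = (-3)² = 9)
F(o) = √(9 + 1/(-4 + o)) (F(o) = √(1/(o - 4) + 9) = √(1/(-4 + o) + 9) = √(9 + 1/(-4 + o)))
Y + R(2)*F(9) = 51 + 9*√((-35 + 9*9)/(-4 + 9)) = 51 + 9*√((-35 + 81)/5) = 51 + 9*√((⅕)*46) = 51 + 9*√(46/5) = 51 + 9*(√230/5) = 51 + 9*√230/5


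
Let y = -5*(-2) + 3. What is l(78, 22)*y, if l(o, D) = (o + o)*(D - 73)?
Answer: -103428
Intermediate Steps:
l(o, D) = 2*o*(-73 + D) (l(o, D) = (2*o)*(-73 + D) = 2*o*(-73 + D))
y = 13 (y = 10 + 3 = 13)
l(78, 22)*y = (2*78*(-73 + 22))*13 = (2*78*(-51))*13 = -7956*13 = -103428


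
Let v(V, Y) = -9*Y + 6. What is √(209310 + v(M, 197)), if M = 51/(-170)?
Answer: √207543 ≈ 455.57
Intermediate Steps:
M = -3/10 (M = 51*(-1/170) = -3/10 ≈ -0.30000)
v(V, Y) = 6 - 9*Y
√(209310 + v(M, 197)) = √(209310 + (6 - 9*197)) = √(209310 + (6 - 1773)) = √(209310 - 1767) = √207543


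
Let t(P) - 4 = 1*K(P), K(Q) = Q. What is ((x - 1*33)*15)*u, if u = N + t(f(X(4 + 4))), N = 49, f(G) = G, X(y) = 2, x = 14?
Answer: -15675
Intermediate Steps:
t(P) = 4 + P (t(P) = 4 + 1*P = 4 + P)
u = 55 (u = 49 + (4 + 2) = 49 + 6 = 55)
((x - 1*33)*15)*u = ((14 - 1*33)*15)*55 = ((14 - 33)*15)*55 = -19*15*55 = -285*55 = -15675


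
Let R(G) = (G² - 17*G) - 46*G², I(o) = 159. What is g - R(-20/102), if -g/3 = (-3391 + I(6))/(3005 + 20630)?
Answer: -24446218/20491545 ≈ -1.1930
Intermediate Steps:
g = 9696/23635 (g = -3*(-3391 + 159)/(3005 + 20630) = -(-9696)/23635 = -3*(-3232/23635) = 9696/23635 ≈ 0.41024)
R(G) = -45*G² - 17*G
g - R(-20/102) = 9696/23635 - (-1)*(-20/102)*(17 + 45*(-20/102)) = 9696/23635 - (-1)*(-20*1/102)*(17 + 45*(-20*1/102)) = 9696/23635 - (-1)*(-10)*(17 + 45*(-10/51))/51 = 9696/23635 - (-1)*(-10)*(17 - 150/17)/51 = 9696/23635 - (-1)*(-10)*139/(51*17) = 9696/23635 - 1*1390/867 = 9696/23635 - 1390/867 = -24446218/20491545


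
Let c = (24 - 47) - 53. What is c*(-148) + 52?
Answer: 11300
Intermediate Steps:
c = -76 (c = -23 - 53 = -76)
c*(-148) + 52 = -76*(-148) + 52 = 11248 + 52 = 11300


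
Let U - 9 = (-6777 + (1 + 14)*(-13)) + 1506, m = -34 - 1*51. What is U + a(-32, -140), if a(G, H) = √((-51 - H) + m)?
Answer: -5455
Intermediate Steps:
m = -85 (m = -34 - 51 = -85)
a(G, H) = √(-136 - H) (a(G, H) = √((-51 - H) - 85) = √(-136 - H))
U = -5457 (U = 9 + ((-6777 + (1 + 14)*(-13)) + 1506) = 9 + ((-6777 + 15*(-13)) + 1506) = 9 + ((-6777 - 195) + 1506) = 9 + (-6972 + 1506) = 9 - 5466 = -5457)
U + a(-32, -140) = -5457 + √(-136 - 1*(-140)) = -5457 + √(-136 + 140) = -5457 + √4 = -5457 + 2 = -5455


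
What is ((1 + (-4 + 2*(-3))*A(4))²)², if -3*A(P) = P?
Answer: 3418801/81 ≈ 42207.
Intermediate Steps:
A(P) = -P/3
((1 + (-4 + 2*(-3))*A(4))²)² = ((1 + (-4 + 2*(-3))*(-⅓*4))²)² = ((1 + (-4 - 6)*(-4/3))²)² = ((1 - 10*(-4/3))²)² = ((1 + 40/3)²)² = ((43/3)²)² = (1849/9)² = 3418801/81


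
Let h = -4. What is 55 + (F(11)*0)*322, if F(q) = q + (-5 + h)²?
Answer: 55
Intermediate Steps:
F(q) = 81 + q (F(q) = q + (-5 - 4)² = q + (-9)² = q + 81 = 81 + q)
55 + (F(11)*0)*322 = 55 + ((81 + 11)*0)*322 = 55 + (92*0)*322 = 55 + 0*322 = 55 + 0 = 55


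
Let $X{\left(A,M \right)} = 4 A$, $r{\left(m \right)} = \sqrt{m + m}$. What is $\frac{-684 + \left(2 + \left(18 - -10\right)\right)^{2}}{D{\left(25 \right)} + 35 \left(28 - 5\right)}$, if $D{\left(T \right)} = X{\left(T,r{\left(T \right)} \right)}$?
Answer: $\frac{216}{905} \approx 0.23867$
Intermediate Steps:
$r{\left(m \right)} = \sqrt{2} \sqrt{m}$ ($r{\left(m \right)} = \sqrt{2 m} = \sqrt{2} \sqrt{m}$)
$D{\left(T \right)} = 4 T$
$\frac{-684 + \left(2 + \left(18 - -10\right)\right)^{2}}{D{\left(25 \right)} + 35 \left(28 - 5\right)} = \frac{-684 + \left(2 + \left(18 - -10\right)\right)^{2}}{4 \cdot 25 + 35 \left(28 - 5\right)} = \frac{-684 + \left(2 + \left(18 + 10\right)\right)^{2}}{100 + 35 \cdot 23} = \frac{-684 + \left(2 + 28\right)^{2}}{100 + 805} = \frac{-684 + 30^{2}}{905} = \left(-684 + 900\right) \frac{1}{905} = 216 \cdot \frac{1}{905} = \frac{216}{905}$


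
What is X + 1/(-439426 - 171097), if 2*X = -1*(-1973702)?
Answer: 602495233072/610523 ≈ 9.8685e+5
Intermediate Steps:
X = 986851 (X = (-1*(-1973702))/2 = (½)*1973702 = 986851)
X + 1/(-439426 - 171097) = 986851 + 1/(-439426 - 171097) = 986851 + 1/(-610523) = 986851 - 1/610523 = 602495233072/610523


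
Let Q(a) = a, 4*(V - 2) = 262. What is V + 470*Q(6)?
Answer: 5775/2 ≈ 2887.5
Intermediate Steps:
V = 135/2 (V = 2 + (¼)*262 = 2 + 131/2 = 135/2 ≈ 67.500)
V + 470*Q(6) = 135/2 + 470*6 = 135/2 + 2820 = 5775/2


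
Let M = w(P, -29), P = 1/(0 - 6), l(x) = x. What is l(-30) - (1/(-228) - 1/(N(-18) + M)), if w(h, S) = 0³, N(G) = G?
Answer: -20555/684 ≈ -30.051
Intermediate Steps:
P = -⅙ (P = 1/(-6) = -⅙ ≈ -0.16667)
w(h, S) = 0
M = 0
l(-30) - (1/(-228) - 1/(N(-18) + M)) = -30 - (1/(-228) - 1/(-18 + 0)) = -30 - (-1/228 - 1/(-18)) = -30 - (-1/228 - 1*(-1/18)) = -30 - (-1/228 + 1/18) = -30 - 1*35/684 = -30 - 35/684 = -20555/684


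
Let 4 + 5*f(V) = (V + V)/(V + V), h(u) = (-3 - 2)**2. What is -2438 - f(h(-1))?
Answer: -12187/5 ≈ -2437.4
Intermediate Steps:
h(u) = 25 (h(u) = (-5)**2 = 25)
f(V) = -3/5 (f(V) = -4/5 + ((V + V)/(V + V))/5 = -4/5 + ((2*V)/((2*V)))/5 = -4/5 + ((2*V)*(1/(2*V)))/5 = -4/5 + (1/5)*1 = -4/5 + 1/5 = -3/5)
-2438 - f(h(-1)) = -2438 - 1*(-3/5) = -2438 + 3/5 = -12187/5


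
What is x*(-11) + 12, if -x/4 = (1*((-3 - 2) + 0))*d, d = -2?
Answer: 452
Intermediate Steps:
x = -40 (x = -4*1*((-3 - 2) + 0)*(-2) = -4*1*(-5 + 0)*(-2) = -4*1*(-5)*(-2) = -(-20)*(-2) = -4*10 = -40)
x*(-11) + 12 = -40*(-11) + 12 = 440 + 12 = 452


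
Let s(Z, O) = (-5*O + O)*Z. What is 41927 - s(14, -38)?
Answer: 39799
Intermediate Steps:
s(Z, O) = -4*O*Z (s(Z, O) = (-4*O)*Z = -4*O*Z)
41927 - s(14, -38) = 41927 - (-4)*(-38)*14 = 41927 - 1*2128 = 41927 - 2128 = 39799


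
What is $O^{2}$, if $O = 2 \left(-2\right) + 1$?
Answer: $9$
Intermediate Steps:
$O = -3$ ($O = -4 + 1 = -3$)
$O^{2} = \left(-3\right)^{2} = 9$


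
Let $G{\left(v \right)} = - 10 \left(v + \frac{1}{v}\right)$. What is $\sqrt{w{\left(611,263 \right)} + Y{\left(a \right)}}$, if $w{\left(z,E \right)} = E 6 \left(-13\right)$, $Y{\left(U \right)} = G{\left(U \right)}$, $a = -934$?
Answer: $\frac{i \sqrt{2436924151}}{467} \approx 105.71 i$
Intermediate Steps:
$G{\left(v \right)} = - 10 v - \frac{10}{v}$
$Y{\left(U \right)} = - 10 U - \frac{10}{U}$
$w{\left(z,E \right)} = - 78 E$ ($w{\left(z,E \right)} = 6 E \left(-13\right) = - 78 E$)
$\sqrt{w{\left(611,263 \right)} + Y{\left(a \right)}} = \sqrt{\left(-78\right) 263 - \left(-9340 + \frac{10}{-934}\right)} = \sqrt{-20514 + \left(9340 - - \frac{5}{467}\right)} = \sqrt{-20514 + \left(9340 + \frac{5}{467}\right)} = \sqrt{-20514 + \frac{4361785}{467}} = \sqrt{- \frac{5218253}{467}} = \frac{i \sqrt{2436924151}}{467}$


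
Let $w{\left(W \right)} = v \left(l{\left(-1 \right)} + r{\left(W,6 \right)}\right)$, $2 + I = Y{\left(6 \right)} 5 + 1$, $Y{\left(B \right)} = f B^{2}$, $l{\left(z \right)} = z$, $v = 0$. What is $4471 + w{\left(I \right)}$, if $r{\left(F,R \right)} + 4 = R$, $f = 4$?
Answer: $4471$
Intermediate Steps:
$r{\left(F,R \right)} = -4 + R$
$Y{\left(B \right)} = 4 B^{2}$
$I = 719$ ($I = -2 + \left(4 \cdot 6^{2} \cdot 5 + 1\right) = -2 + \left(4 \cdot 36 \cdot 5 + 1\right) = -2 + \left(144 \cdot 5 + 1\right) = -2 + \left(720 + 1\right) = -2 + 721 = 719$)
$w{\left(W \right)} = 0$ ($w{\left(W \right)} = 0 \left(-1 + \left(-4 + 6\right)\right) = 0 \left(-1 + 2\right) = 0 \cdot 1 = 0$)
$4471 + w{\left(I \right)} = 4471 + 0 = 4471$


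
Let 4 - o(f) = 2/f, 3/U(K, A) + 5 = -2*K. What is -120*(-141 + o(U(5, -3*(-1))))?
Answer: 15240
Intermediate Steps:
U(K, A) = 3/(-5 - 2*K)
o(f) = 4 - 2/f
-120*(-141 + o(U(5, -3*(-1)))) = -120*(-141 + (4 - 2/((-3/(5 + 2*5))))) = -120*(-141 + (4 - 2/((-3/(5 + 10))))) = -120*(-141 + (4 - 2/((-3/15)))) = -120*(-141 + (4 - 2/((-3*1/15)))) = -120*(-141 + (4 - 2/(-1/5))) = -120*(-141 + (4 - 2*(-5))) = -120*(-141 + (4 + 10)) = -120*(-141 + 14) = -120*(-127) = 15240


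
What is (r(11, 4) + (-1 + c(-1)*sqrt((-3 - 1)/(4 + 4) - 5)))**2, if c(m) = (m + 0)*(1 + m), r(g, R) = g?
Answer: 100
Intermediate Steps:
c(m) = m*(1 + m)
(r(11, 4) + (-1 + c(-1)*sqrt((-3 - 1)/(4 + 4) - 5)))**2 = (11 + (-1 + (-(1 - 1))*sqrt((-3 - 1)/(4 + 4) - 5)))**2 = (11 + (-1 + (-1*0)*sqrt(-4/8 - 5)))**2 = (11 + (-1 + 0*sqrt(-4*1/8 - 5)))**2 = (11 + (-1 + 0*sqrt(-1/2 - 5)))**2 = (11 + (-1 + 0*sqrt(-11/2)))**2 = (11 + (-1 + 0*(I*sqrt(22)/2)))**2 = (11 + (-1 + 0))**2 = (11 - 1)**2 = 10**2 = 100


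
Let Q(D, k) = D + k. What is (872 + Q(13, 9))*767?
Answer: 685698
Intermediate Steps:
(872 + Q(13, 9))*767 = (872 + (13 + 9))*767 = (872 + 22)*767 = 894*767 = 685698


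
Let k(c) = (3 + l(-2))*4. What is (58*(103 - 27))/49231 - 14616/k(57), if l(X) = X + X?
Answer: 179894482/49231 ≈ 3654.1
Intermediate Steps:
l(X) = 2*X
k(c) = -4 (k(c) = (3 + 2*(-2))*4 = (3 - 4)*4 = -1*4 = -4)
(58*(103 - 27))/49231 - 14616/k(57) = (58*(103 - 27))/49231 - 14616/(-4) = (58*76)*(1/49231) - 14616*(-1/4) = 4408*(1/49231) + 3654 = 4408/49231 + 3654 = 179894482/49231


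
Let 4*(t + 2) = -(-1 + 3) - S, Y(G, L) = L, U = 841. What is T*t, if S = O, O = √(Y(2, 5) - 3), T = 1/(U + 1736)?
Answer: -5/5154 - √2/10308 ≈ -0.0011073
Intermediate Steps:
T = 1/2577 (T = 1/(841 + 1736) = 1/2577 ≈ 0.00038805)
O = √2 (O = √(5 - 3) = √2 ≈ 1.4142)
S = √2 ≈ 1.4142
t = -5/2 - √2/4 (t = -2 + (-(-1 + 3) - √2)/4 = -2 + (-1*2 - √2)/4 = -2 + (-2 - √2)/4 = -2 + (-½ - √2/4) = -5/2 - √2/4 ≈ -2.8536)
T*t = (-5/2 - √2/4)/2577 = -5/5154 - √2/10308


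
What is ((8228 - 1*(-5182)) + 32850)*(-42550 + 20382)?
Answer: -1025491680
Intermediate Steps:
((8228 - 1*(-5182)) + 32850)*(-42550 + 20382) = ((8228 + 5182) + 32850)*(-22168) = (13410 + 32850)*(-22168) = 46260*(-22168) = -1025491680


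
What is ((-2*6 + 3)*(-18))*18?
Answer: 2916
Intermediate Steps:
((-2*6 + 3)*(-18))*18 = ((-12 + 3)*(-18))*18 = -9*(-18)*18 = 162*18 = 2916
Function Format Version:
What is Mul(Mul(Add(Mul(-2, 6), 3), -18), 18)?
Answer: 2916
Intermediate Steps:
Mul(Mul(Add(Mul(-2, 6), 3), -18), 18) = Mul(Mul(Add(-12, 3), -18), 18) = Mul(Mul(-9, -18), 18) = Mul(162, 18) = 2916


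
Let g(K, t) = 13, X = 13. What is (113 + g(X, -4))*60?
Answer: 7560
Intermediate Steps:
(113 + g(X, -4))*60 = (113 + 13)*60 = 126*60 = 7560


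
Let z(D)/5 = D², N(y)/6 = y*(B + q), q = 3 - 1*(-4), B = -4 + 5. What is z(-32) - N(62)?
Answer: 2144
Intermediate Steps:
B = 1
q = 7 (q = 3 + 4 = 7)
N(y) = 48*y (N(y) = 6*(y*(1 + 7)) = 6*(y*8) = 6*(8*y) = 48*y)
z(D) = 5*D²
z(-32) - N(62) = 5*(-32)² - 48*62 = 5*1024 - 1*2976 = 5120 - 2976 = 2144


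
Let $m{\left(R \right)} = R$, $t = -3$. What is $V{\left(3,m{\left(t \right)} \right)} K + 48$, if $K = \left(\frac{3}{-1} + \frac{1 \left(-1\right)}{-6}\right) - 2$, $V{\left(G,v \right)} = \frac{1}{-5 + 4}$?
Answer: $\frac{317}{6} \approx 52.833$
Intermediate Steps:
$V{\left(G,v \right)} = -1$ ($V{\left(G,v \right)} = \frac{1}{-1} = -1$)
$K = - \frac{29}{6}$ ($K = \left(3 \left(-1\right) - - \frac{1}{6}\right) - 2 = \left(-3 + \frac{1}{6}\right) - 2 = - \frac{17}{6} - 2 = - \frac{29}{6} \approx -4.8333$)
$V{\left(3,m{\left(t \right)} \right)} K + 48 = \left(-1\right) \left(- \frac{29}{6}\right) + 48 = \frac{29}{6} + 48 = \frac{317}{6}$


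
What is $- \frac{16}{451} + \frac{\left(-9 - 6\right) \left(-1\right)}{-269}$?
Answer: $- \frac{11069}{121319} \approx -0.091239$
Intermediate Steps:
$- \frac{16}{451} + \frac{\left(-9 - 6\right) \left(-1\right)}{-269} = \left(-16\right) \frac{1}{451} + \left(-15\right) \left(-1\right) \left(- \frac{1}{269}\right) = - \frac{16}{451} + 15 \left(- \frac{1}{269}\right) = - \frac{16}{451} - \frac{15}{269} = - \frac{11069}{121319}$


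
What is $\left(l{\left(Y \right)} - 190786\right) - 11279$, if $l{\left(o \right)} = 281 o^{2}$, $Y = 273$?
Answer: $20740584$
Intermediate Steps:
$\left(l{\left(Y \right)} - 190786\right) - 11279 = \left(281 \cdot 273^{2} - 190786\right) - 11279 = \left(281 \cdot 74529 - 190786\right) - 11279 = \left(20942649 - 190786\right) - 11279 = 20751863 - 11279 = 20740584$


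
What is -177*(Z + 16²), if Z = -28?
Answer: -40356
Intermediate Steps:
-177*(Z + 16²) = -177*(-28 + 16²) = -177*(-28 + 256) = -177*228 = -40356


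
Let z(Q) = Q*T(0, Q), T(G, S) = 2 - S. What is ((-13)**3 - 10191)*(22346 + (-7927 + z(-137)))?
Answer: 57282112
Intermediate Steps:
z(Q) = Q*(2 - Q)
((-13)**3 - 10191)*(22346 + (-7927 + z(-137))) = ((-13)**3 - 10191)*(22346 + (-7927 - 137*(2 - 1*(-137)))) = (-2197 - 10191)*(22346 + (-7927 - 137*(2 + 137))) = -12388*(22346 + (-7927 - 137*139)) = -12388*(22346 + (-7927 - 19043)) = -12388*(22346 - 26970) = -12388*(-4624) = 57282112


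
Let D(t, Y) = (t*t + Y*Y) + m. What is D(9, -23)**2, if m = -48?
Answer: 315844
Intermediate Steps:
D(t, Y) = -48 + Y**2 + t**2 (D(t, Y) = (t*t + Y*Y) - 48 = (t**2 + Y**2) - 48 = (Y**2 + t**2) - 48 = -48 + Y**2 + t**2)
D(9, -23)**2 = (-48 + (-23)**2 + 9**2)**2 = (-48 + 529 + 81)**2 = 562**2 = 315844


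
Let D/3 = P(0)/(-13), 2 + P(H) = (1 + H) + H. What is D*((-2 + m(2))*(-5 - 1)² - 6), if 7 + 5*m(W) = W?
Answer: -342/13 ≈ -26.308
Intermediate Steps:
P(H) = -1 + 2*H (P(H) = -2 + ((1 + H) + H) = -2 + (1 + 2*H) = -1 + 2*H)
m(W) = -7/5 + W/5
D = 3/13 (D = 3*((-1 + 2*0)/(-13)) = 3*((-1 + 0)*(-1/13)) = 3*(-1*(-1/13)) = 3*(1/13) = 3/13 ≈ 0.23077)
D*((-2 + m(2))*(-5 - 1)² - 6) = 3*((-2 + (-7/5 + (⅕)*2))*(-5 - 1)² - 6)/13 = 3*((-2 + (-7/5 + ⅖))*(-6)² - 6)/13 = 3*((-2 - 1)*36 - 6)/13 = 3*(-3*36 - 6)/13 = 3*(-108 - 6)/13 = (3/13)*(-114) = -342/13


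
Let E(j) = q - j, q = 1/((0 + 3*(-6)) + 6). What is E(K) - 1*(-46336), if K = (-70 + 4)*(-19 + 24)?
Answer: 559991/12 ≈ 46666.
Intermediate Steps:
K = -330 (K = -66*5 = -330)
q = -1/12 (q = 1/((0 - 18) + 6) = 1/(-18 + 6) = 1/(-12) = -1/12 ≈ -0.083333)
E(j) = -1/12 - j
E(K) - 1*(-46336) = (-1/12 - 1*(-330)) - 1*(-46336) = (-1/12 + 330) + 46336 = 3959/12 + 46336 = 559991/12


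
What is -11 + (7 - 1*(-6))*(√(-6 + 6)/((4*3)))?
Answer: -11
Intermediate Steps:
-11 + (7 - 1*(-6))*(√(-6 + 6)/((4*3))) = -11 + (7 + 6)*(√0/12) = -11 + 13*(0*(1/12)) = -11 + 13*0 = -11 + 0 = -11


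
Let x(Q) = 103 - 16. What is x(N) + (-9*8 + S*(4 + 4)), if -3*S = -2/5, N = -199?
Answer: 241/15 ≈ 16.067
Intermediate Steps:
S = 2/15 (S = -(-2)/(3*5) = -⅓*(-⅖) = 2/15 ≈ 0.13333)
x(Q) = 87
x(N) + (-9*8 + S*(4 + 4)) = 87 + (-9*8 + 2*(4 + 4)/15) = 87 + (-72 + (2/15)*8) = 87 + (-72 + 16/15) = 87 - 1064/15 = 241/15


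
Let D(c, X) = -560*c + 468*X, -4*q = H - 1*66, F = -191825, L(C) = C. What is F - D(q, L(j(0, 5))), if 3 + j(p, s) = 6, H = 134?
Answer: -202749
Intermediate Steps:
j(p, s) = 3 (j(p, s) = -3 + 6 = 3)
q = -17 (q = -(134 - 1*66)/4 = -(134 - 66)/4 = -1/4*68 = -17)
F - D(q, L(j(0, 5))) = -191825 - (-560*(-17) + 468*3) = -191825 - (9520 + 1404) = -191825 - 1*10924 = -191825 - 10924 = -202749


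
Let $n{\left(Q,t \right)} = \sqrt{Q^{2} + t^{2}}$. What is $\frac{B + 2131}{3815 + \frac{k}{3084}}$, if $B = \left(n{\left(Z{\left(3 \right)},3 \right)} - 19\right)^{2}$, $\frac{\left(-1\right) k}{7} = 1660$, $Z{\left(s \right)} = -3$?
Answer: $\frac{193521}{293846} - \frac{43947 \sqrt{2}}{1469230} \approx 0.61628$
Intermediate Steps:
$k = -11620$ ($k = \left(-7\right) 1660 = -11620$)
$B = \left(-19 + 3 \sqrt{2}\right)^{2}$ ($B = \left(\sqrt{\left(-3\right)^{2} + 3^{2}} - 19\right)^{2} = \left(\sqrt{9 + 9} - 19\right)^{2} = \left(\sqrt{18} - 19\right)^{2} = \left(3 \sqrt{2} - 19\right)^{2} = \left(-19 + 3 \sqrt{2}\right)^{2} \approx 217.78$)
$\frac{B + 2131}{3815 + \frac{k}{3084}} = \frac{\left(379 - 114 \sqrt{2}\right) + 2131}{3815 - \frac{11620}{3084}} = \frac{2510 - 114 \sqrt{2}}{3815 - \frac{2905}{771}} = \frac{2510 - 114 \sqrt{2}}{\frac{2938460}{771}} = \left(2510 - 114 \sqrt{2}\right) \frac{771}{2938460} = \frac{193521}{293846} - \frac{43947 \sqrt{2}}{1469230}$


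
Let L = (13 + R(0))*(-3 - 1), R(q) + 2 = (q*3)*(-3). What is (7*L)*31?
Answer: -9548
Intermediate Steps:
R(q) = -2 - 9*q (R(q) = -2 + (q*3)*(-3) = -2 + (3*q)*(-3) = -2 - 9*q)
L = -44 (L = (13 + (-2 - 9*0))*(-3 - 1) = (13 + (-2 + 0))*(-4) = (13 - 2)*(-4) = 11*(-4) = -44)
(7*L)*31 = (7*(-44))*31 = -308*31 = -9548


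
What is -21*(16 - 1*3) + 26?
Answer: -247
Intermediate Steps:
-21*(16 - 1*3) + 26 = -21*(16 - 3) + 26 = -21*13 + 26 = -273 + 26 = -247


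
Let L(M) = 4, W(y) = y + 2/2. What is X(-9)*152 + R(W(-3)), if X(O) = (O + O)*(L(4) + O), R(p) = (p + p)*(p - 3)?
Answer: 13700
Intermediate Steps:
W(y) = 1 + y (W(y) = y + 2*(½) = y + 1 = 1 + y)
R(p) = 2*p*(-3 + p) (R(p) = (2*p)*(-3 + p) = 2*p*(-3 + p))
X(O) = 2*O*(4 + O) (X(O) = (O + O)*(4 + O) = (2*O)*(4 + O) = 2*O*(4 + O))
X(-9)*152 + R(W(-3)) = (2*(-9)*(4 - 9))*152 + 2*(1 - 3)*(-3 + (1 - 3)) = (2*(-9)*(-5))*152 + 2*(-2)*(-3 - 2) = 90*152 + 2*(-2)*(-5) = 13680 + 20 = 13700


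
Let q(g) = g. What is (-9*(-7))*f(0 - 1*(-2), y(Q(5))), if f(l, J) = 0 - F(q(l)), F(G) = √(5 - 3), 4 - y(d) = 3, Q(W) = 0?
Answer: -63*√2 ≈ -89.095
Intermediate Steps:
y(d) = 1 (y(d) = 4 - 1*3 = 4 - 3 = 1)
F(G) = √2
f(l, J) = -√2 (f(l, J) = 0 - √2 = -√2)
(-9*(-7))*f(0 - 1*(-2), y(Q(5))) = (-9*(-7))*(-√2) = 63*(-√2) = -63*√2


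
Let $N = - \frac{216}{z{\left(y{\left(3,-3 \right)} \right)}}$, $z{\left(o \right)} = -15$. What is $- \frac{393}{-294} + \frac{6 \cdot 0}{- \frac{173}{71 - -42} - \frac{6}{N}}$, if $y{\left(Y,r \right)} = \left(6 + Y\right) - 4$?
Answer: $\frac{131}{98} \approx 1.3367$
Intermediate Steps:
$y{\left(Y,r \right)} = 2 + Y$
$N = \frac{72}{5}$ ($N = - \frac{216}{-15} = \left(-216\right) \left(- \frac{1}{15}\right) = \frac{72}{5} \approx 14.4$)
$- \frac{393}{-294} + \frac{6 \cdot 0}{- \frac{173}{71 - -42} - \frac{6}{N}} = - \frac{393}{-294} + \frac{6 \cdot 0}{- \frac{173}{71 - -42} - \frac{6}{\frac{72}{5}}} = \left(-393\right) \left(- \frac{1}{294}\right) + \frac{0}{- \frac{173}{71 + 42} - \frac{5}{12}} = \frac{131}{98} + \frac{0}{- \frac{173}{113} - \frac{5}{12}} = \frac{131}{98} + \frac{0}{- \frac{2641}{1356}} = \frac{131}{98} + 0 \left(- \frac{1356}{2641}\right) = \frac{131}{98} + 0 = \frac{131}{98}$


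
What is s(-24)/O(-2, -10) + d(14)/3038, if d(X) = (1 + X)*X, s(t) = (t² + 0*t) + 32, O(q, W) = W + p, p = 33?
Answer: 132281/4991 ≈ 26.504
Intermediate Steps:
O(q, W) = 33 + W (O(q, W) = W + 33 = 33 + W)
s(t) = 32 + t² (s(t) = (t² + 0) + 32 = t² + 32 = 32 + t²)
d(X) = X*(1 + X)
s(-24)/O(-2, -10) + d(14)/3038 = (32 + (-24)²)/(33 - 10) + (14*(1 + 14))/3038 = (32 + 576)/23 + (14*15)*(1/3038) = 608*(1/23) + 210*(1/3038) = 608/23 + 15/217 = 132281/4991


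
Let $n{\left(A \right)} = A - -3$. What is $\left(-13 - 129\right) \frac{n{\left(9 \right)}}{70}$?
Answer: $- \frac{852}{35} \approx -24.343$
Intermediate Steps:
$n{\left(A \right)} = 3 + A$ ($n{\left(A \right)} = A + 3 = 3 + A$)
$\left(-13 - 129\right) \frac{n{\left(9 \right)}}{70} = \left(-13 - 129\right) \frac{3 + 9}{70} = - 142 \cdot 12 \cdot \frac{1}{70} = \left(-142\right) \frac{6}{35} = - \frac{852}{35}$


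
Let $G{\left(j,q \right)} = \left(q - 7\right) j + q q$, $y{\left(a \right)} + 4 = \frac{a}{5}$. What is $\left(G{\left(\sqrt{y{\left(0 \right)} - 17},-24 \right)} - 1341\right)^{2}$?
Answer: $565044 + 47430 i \sqrt{21} \approx 5.6504 \cdot 10^{5} + 2.1735 \cdot 10^{5} i$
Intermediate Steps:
$y{\left(a \right)} = -4 + \frac{a}{5}$
$G{\left(j,q \right)} = q^{2} + j \left(-7 + q\right)$ ($G{\left(j,q \right)} = \left(-7 + q\right) j + q^{2} = j \left(-7 + q\right) + q^{2} = q^{2} + j \left(-7 + q\right)$)
$\left(G{\left(\sqrt{y{\left(0 \right)} - 17},-24 \right)} - 1341\right)^{2} = \left(\left(\left(-24\right)^{2} - 7 \sqrt{\left(-4 + \frac{1}{5} \cdot 0\right) - 17} + \sqrt{\left(-4 + \frac{1}{5} \cdot 0\right) - 17} \left(-24\right)\right) - 1341\right)^{2} = \left(\left(576 - 7 \sqrt{\left(-4 + 0\right) - 17} + \sqrt{\left(-4 + 0\right) - 17} \left(-24\right)\right) - 1341\right)^{2} = \left(\left(576 - 7 \sqrt{-4 - 17} + \sqrt{-4 - 17} \left(-24\right)\right) - 1341\right)^{2} = \left(\left(576 - 7 \sqrt{-21} + \sqrt{-21} \left(-24\right)\right) - 1341\right)^{2} = \left(\left(576 - 7 i \sqrt{21} + i \sqrt{21} \left(-24\right)\right) - 1341\right)^{2} = \left(\left(576 - 7 i \sqrt{21} - 24 i \sqrt{21}\right) - 1341\right)^{2} = \left(\left(576 - 31 i \sqrt{21}\right) - 1341\right)^{2} = \left(-765 - 31 i \sqrt{21}\right)^{2}$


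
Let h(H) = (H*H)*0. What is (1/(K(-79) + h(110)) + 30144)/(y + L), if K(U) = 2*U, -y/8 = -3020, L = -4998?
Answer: 4762751/3027596 ≈ 1.5731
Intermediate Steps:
h(H) = 0 (h(H) = H²*0 = 0)
y = 24160 (y = -8*(-3020) = 24160)
(1/(K(-79) + h(110)) + 30144)/(y + L) = (1/(2*(-79) + 0) + 30144)/(24160 - 4998) = (1/(-158 + 0) + 30144)/19162 = (1/(-158) + 30144)*(1/19162) = (-1/158 + 30144)*(1/19162) = (4762751/158)*(1/19162) = 4762751/3027596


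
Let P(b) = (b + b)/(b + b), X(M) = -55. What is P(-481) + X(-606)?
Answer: -54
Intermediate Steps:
P(b) = 1 (P(b) = (2*b)/((2*b)) = (2*b)*(1/(2*b)) = 1)
P(-481) + X(-606) = 1 - 55 = -54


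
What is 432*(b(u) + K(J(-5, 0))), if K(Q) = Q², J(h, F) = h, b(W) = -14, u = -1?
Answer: 4752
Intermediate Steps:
432*(b(u) + K(J(-5, 0))) = 432*(-14 + (-5)²) = 432*(-14 + 25) = 432*11 = 4752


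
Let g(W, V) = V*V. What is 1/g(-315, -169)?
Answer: 1/28561 ≈ 3.5013e-5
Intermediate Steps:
g(W, V) = V**2
1/g(-315, -169) = 1/((-169)**2) = 1/28561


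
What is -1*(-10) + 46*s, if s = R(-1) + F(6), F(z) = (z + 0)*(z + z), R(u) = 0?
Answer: 3322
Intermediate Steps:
F(z) = 2*z² (F(z) = z*(2*z) = 2*z²)
s = 72 (s = 0 + 2*6² = 0 + 2*36 = 0 + 72 = 72)
-1*(-10) + 46*s = -1*(-10) + 46*72 = 10 + 3312 = 3322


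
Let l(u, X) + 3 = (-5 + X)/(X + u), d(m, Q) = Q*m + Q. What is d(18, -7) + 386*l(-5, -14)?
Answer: -905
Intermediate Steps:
d(m, Q) = Q + Q*m
l(u, X) = -3 + (-5 + X)/(X + u)
d(18, -7) + 386*l(-5, -14) = -7*(1 + 18) + 386*((-5 - 3*(-5) - 2*(-14))/(-14 - 5)) = -7*19 + 386*((-5 + 15 + 28)/(-19)) = -133 + 386*(-1/19*38) = -133 + 386*(-2) = -133 - 772 = -905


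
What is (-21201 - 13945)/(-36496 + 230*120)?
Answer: 17573/4448 ≈ 3.9508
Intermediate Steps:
(-21201 - 13945)/(-36496 + 230*120) = -35146/(-36496 + 27600) = -35146/(-8896) = -35146*(-1/8896) = 17573/4448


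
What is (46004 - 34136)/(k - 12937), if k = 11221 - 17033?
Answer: -11868/18749 ≈ -0.63299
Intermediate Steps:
k = -5812
(46004 - 34136)/(k - 12937) = (46004 - 34136)/(-5812 - 12937) = 11868/(-18749) = 11868*(-1/18749) = -11868/18749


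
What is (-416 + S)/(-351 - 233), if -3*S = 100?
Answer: 337/438 ≈ 0.76941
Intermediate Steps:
S = -100/3 (S = -⅓*100 = -100/3 ≈ -33.333)
(-416 + S)/(-351 - 233) = (-416 - 100/3)/(-351 - 233) = -1348/3/(-584) = -1348/3*(-1/584) = 337/438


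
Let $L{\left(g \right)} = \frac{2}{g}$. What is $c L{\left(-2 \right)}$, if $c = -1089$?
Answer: $1089$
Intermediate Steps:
$c L{\left(-2 \right)} = - 1089 \frac{2}{-2} = - 1089 \cdot 2 \left(- \frac{1}{2}\right) = \left(-1089\right) \left(-1\right) = 1089$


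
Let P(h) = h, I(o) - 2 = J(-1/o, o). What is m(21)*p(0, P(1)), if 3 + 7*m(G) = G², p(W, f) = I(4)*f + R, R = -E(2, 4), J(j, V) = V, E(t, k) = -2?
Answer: 3504/7 ≈ 500.57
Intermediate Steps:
I(o) = 2 + o
R = 2 (R = -1*(-2) = 2)
p(W, f) = 2 + 6*f (p(W, f) = (2 + 4)*f + 2 = 6*f + 2 = 2 + 6*f)
m(G) = -3/7 + G²/7
m(21)*p(0, P(1)) = (-3/7 + (⅐)*21²)*(2 + 6*1) = (-3/7 + (⅐)*441)*(2 + 6) = (-3/7 + 63)*8 = (438/7)*8 = 3504/7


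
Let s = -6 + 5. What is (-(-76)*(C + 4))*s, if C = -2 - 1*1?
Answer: -76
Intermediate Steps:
s = -1
C = -3 (C = -2 - 1 = -3)
(-(-76)*(C + 4))*s = -(-76)*(-3 + 4)*(-1) = -(-76)*(-1) = -19*(-4)*(-1) = 76*(-1) = -76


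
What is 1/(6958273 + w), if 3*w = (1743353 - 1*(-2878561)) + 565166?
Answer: 3/26061899 ≈ 1.1511e-7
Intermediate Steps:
w = 5187080/3 (w = ((1743353 - 1*(-2878561)) + 565166)/3 = ((1743353 + 2878561) + 565166)/3 = (4621914 + 565166)/3 = (⅓)*5187080 = 5187080/3 ≈ 1.7290e+6)
1/(6958273 + w) = 1/(6958273 + 5187080/3) = 1/(26061899/3) = 3/26061899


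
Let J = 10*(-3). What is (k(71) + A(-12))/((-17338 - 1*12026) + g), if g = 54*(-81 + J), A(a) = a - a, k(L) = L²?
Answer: -71/498 ≈ -0.14257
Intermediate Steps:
J = -30
A(a) = 0
g = -5994 (g = 54*(-81 - 30) = 54*(-111) = -5994)
(k(71) + A(-12))/((-17338 - 1*12026) + g) = (71² + 0)/((-17338 - 1*12026) - 5994) = (5041 + 0)/((-17338 - 12026) - 5994) = 5041/(-29364 - 5994) = 5041/(-35358) = 5041*(-1/35358) = -71/498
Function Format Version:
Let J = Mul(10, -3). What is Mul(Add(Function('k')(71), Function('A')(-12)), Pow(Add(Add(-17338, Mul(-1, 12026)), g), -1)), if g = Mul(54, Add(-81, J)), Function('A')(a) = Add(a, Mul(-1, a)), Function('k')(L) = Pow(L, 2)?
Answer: Rational(-71, 498) ≈ -0.14257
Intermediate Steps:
J = -30
Function('A')(a) = 0
g = -5994 (g = Mul(54, Add(-81, -30)) = Mul(54, -111) = -5994)
Mul(Add(Function('k')(71), Function('A')(-12)), Pow(Add(Add(-17338, Mul(-1, 12026)), g), -1)) = Mul(Add(Pow(71, 2), 0), Pow(Add(Add(-17338, Mul(-1, 12026)), -5994), -1)) = Mul(Add(5041, 0), Pow(Add(Add(-17338, -12026), -5994), -1)) = Mul(5041, Pow(Add(-29364, -5994), -1)) = Mul(5041, Pow(-35358, -1)) = Mul(5041, Rational(-1, 35358)) = Rational(-71, 498)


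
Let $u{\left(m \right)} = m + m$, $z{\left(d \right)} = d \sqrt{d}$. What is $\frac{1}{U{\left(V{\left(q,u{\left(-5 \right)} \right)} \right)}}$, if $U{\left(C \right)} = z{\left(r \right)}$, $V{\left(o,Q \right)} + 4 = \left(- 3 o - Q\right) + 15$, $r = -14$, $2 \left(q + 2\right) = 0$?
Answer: $\frac{i \sqrt{14}}{196} \approx 0.01909 i$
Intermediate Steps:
$q = -2$ ($q = -2 + \frac{1}{2} \cdot 0 = -2 + 0 = -2$)
$z{\left(d \right)} = d^{\frac{3}{2}}$
$u{\left(m \right)} = 2 m$
$V{\left(o,Q \right)} = 11 - Q - 3 o$ ($V{\left(o,Q \right)} = -4 - \left(-15 + Q + 3 o\right) = 11 - Q - 3 o$)
$U{\left(C \right)} = - 14 i \sqrt{14}$ ($U{\left(C \right)} = \left(-14\right)^{\frac{3}{2}} = - 14 i \sqrt{14}$)
$\frac{1}{U{\left(V{\left(q,u{\left(-5 \right)} \right)} \right)}} = \frac{1}{\left(-14\right) i \sqrt{14}} = \frac{i \sqrt{14}}{196}$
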